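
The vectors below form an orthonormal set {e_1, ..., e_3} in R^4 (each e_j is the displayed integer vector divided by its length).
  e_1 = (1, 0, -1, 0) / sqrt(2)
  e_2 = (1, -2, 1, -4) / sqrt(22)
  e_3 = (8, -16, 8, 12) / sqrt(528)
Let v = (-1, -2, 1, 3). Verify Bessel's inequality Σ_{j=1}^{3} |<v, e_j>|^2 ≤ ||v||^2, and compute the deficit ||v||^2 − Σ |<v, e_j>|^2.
Σ |<v, e_j>|^2 = 41/3; ||v||^2 = 15; deficit = 4/3

Write each e_j = u_j / sqrt(<u_j, u_j>) where u_j is the displayed integer vector. Then <v, e_j> = <v, u_j> / sqrt(<u_j, u_j>), so |<v, e_j>|^2 = <v, u_j>^2 / <u_j, u_j>.
Coefficients: <v, e_1> = -2/sqrt(2), <v, e_2> = -8/sqrt(22), <v, e_3> = 68/sqrt(528).
Square and sum: Σ |<v, e_j>|^2 = 41/3.
Compute ||v||^2 = v·v = 15.
Deficit = 15 − 41/3 = 4/3 ≥ 0, confirming Bessel's inequality. (The deficit equals ||v − Σ <v,e_j> e_j||^2, the squared distance from v to span{e_j}.)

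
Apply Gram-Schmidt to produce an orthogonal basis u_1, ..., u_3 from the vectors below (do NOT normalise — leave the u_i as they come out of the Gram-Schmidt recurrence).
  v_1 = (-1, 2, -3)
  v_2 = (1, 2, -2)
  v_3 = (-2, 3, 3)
Orthogonal basis:
  u_1 = (-1, 2, -3)
  u_2 = (23/14, 5/7, -1/14)
  u_3 = (-62/45, 31/9, 124/45)

Apply the Gram-Schmidt recurrence
  u_1 = v_1
  u_i = v_i − Σ_{j<i} ((v_i · u_j) / (u_j · u_j)) · u_j.

Step by step this gives:
  u_1 = (-1, 2, -3)
  u_2 = (23/14, 5/7, -1/14)
  u_3 = (-62/45, 31/9, 124/45)

Orthogonality check:
  u_2 · u_1 = 0 (should be 0)
  u_3 · u_1 = 0 (should be 0)
  u_3 · u_2 = 0 (should be 0)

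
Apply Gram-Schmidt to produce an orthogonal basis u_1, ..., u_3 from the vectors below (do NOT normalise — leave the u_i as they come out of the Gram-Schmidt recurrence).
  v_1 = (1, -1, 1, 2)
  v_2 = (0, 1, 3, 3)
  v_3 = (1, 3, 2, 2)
Orthogonal basis:
  u_1 = (1, -1, 1, 2)
  u_2 = (-8/7, 15/7, 13/7, 5/7)
  u_3 = (113/69, 30/23, -37/69, 7/69)

Apply the Gram-Schmidt recurrence
  u_1 = v_1
  u_i = v_i − Σ_{j<i} ((v_i · u_j) / (u_j · u_j)) · u_j.

Step by step this gives:
  u_1 = (1, -1, 1, 2)
  u_2 = (-8/7, 15/7, 13/7, 5/7)
  u_3 = (113/69, 30/23, -37/69, 7/69)

Orthogonality check:
  u_2 · u_1 = 0 (should be 0)
  u_3 · u_1 = 0 (should be 0)
  u_3 · u_2 = 0 (should be 0)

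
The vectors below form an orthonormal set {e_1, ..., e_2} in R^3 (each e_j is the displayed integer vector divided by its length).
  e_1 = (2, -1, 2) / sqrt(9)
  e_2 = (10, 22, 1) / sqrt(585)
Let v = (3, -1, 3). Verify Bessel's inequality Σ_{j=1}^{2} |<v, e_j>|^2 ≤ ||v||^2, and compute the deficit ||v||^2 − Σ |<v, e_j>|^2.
Σ |<v, e_j>|^2 = 1234/65; ||v||^2 = 19; deficit = 1/65

Write each e_j = u_j / sqrt(<u_j, u_j>) where u_j is the displayed integer vector. Then <v, e_j> = <v, u_j> / sqrt(<u_j, u_j>), so |<v, e_j>|^2 = <v, u_j>^2 / <u_j, u_j>.
Coefficients: <v, e_1> = 13/sqrt(9), <v, e_2> = 11/sqrt(585).
Square and sum: Σ |<v, e_j>|^2 = 1234/65.
Compute ||v||^2 = v·v = 19.
Deficit = 19 − 1234/65 = 1/65 ≥ 0, confirming Bessel's inequality. (The deficit equals ||v − Σ <v,e_j> e_j||^2, the squared distance from v to span{e_j}.)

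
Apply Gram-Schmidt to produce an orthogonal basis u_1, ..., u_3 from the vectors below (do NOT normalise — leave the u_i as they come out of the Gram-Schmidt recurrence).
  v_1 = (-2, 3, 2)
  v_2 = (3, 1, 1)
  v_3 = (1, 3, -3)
Orthogonal basis:
  u_1 = (-2, 3, 2)
  u_2 = (49/17, 20/17, 19/17)
  u_3 = (29/93, 232/93, -319/93)

Apply the Gram-Schmidt recurrence
  u_1 = v_1
  u_i = v_i − Σ_{j<i} ((v_i · u_j) / (u_j · u_j)) · u_j.

Step by step this gives:
  u_1 = (-2, 3, 2)
  u_2 = (49/17, 20/17, 19/17)
  u_3 = (29/93, 232/93, -319/93)

Orthogonality check:
  u_2 · u_1 = 0 (should be 0)
  u_3 · u_1 = 0 (should be 0)
  u_3 · u_2 = 0 (should be 0)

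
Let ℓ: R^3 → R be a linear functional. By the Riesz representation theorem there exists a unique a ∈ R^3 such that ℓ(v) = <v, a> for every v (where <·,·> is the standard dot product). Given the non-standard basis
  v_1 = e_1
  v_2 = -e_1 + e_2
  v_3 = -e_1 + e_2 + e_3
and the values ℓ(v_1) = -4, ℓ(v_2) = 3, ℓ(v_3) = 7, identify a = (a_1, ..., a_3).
a = (-4, -1, 4)

Write a = (a_1, ..., a_3) in the standard basis. For each basis vector v_i, ℓ(v_i) = <v_i, a> is a linear equation in the a_j's. Collect the n equations into a matrix system V a = ℓ, where row i of V is v_i (expressed in the standard basis). Since V is invertible (lower-triangular with 1s on the diagonal, up to permutation), solve by back-substitution:
  V =
[[1, 0, 0],
 [-1, 1, 0],
 [-1, 1, 1]]
  V a = (-4, 3, 7)
Solving gives a = (-4, -1, 4).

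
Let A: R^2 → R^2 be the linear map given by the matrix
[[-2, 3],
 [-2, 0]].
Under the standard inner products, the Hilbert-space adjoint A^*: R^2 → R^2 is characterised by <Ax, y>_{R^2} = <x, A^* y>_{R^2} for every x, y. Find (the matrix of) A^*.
A^* = A^T =
[[-2, -2],
 [3, 0]]

For real matrices with standard dot products, the defining identity <Ax, y> = <x, A^* y> gives (Ax)^T y = x^T (A^*) y, i.e. x^T A^T y = x^T (A^*) y. Since this holds for all x, y, we must have A^* = A^T. Therefore
A^* =
[[-2, -2],
 [3, 0]].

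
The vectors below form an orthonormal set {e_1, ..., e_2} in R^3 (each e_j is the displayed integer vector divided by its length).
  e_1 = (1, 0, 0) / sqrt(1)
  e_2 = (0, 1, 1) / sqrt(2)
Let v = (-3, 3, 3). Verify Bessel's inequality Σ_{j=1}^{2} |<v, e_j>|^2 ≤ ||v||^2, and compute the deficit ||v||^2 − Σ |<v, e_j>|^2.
Σ |<v, e_j>|^2 = 27; ||v||^2 = 27; deficit = 0

Write each e_j = u_j / sqrt(<u_j, u_j>) where u_j is the displayed integer vector. Then <v, e_j> = <v, u_j> / sqrt(<u_j, u_j>), so |<v, e_j>|^2 = <v, u_j>^2 / <u_j, u_j>.
Coefficients: <v, e_1> = -3/sqrt(1), <v, e_2> = 6/sqrt(2).
Square and sum: Σ |<v, e_j>|^2 = 27.
Compute ||v||^2 = v·v = 27.
Deficit = 27 − 27 = 0 ≥ 0, confirming Bessel's inequality. (The deficit equals ||v − Σ <v,e_j> e_j||^2, the squared distance from v to span{e_j}.)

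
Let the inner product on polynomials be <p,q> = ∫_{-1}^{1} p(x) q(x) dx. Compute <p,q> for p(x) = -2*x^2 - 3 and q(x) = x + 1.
<p,q> = -22/3

Expand the product: p(x)·q(x) = -2*x^3 - 2*x^2 - 3*x - 3.
∫_{-1}^{1} of each monomial x^k gives [2/(k+1) if k even, 0 if k odd]. Integrating term-by-term (or equivalently evaluating the antiderivative F(x) = -x^4/2 - 2*x^3/3 - 3*x^2/2 - 3*x at the endpoints):
  F(1) − F(−1) = -17/3 − (5/3) = -22/3.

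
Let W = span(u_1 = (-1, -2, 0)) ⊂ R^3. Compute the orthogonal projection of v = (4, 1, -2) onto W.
proj_W(v) = (6/5, 12/5, 0)

Set up U = [u_1 | ... | u_1] ∈ R^(3×1). The projector onto W = col(U) is P = U (U^T U)^(-1) U^T.
Compute U^T U =
  [5],
and U^T v = (-6).
Solve U^T U · c = U^T v for the coefficients: c = (-6/5). The projection is proj_W(v) = U c.
Check: (v - proj_W(v)) · u_1 = 0  (should be 0).
Result: proj_W(v) = (6/5, 12/5, 0).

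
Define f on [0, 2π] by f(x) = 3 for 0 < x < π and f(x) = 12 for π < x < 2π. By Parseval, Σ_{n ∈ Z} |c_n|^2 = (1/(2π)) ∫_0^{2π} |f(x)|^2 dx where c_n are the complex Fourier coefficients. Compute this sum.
Σ |c_n|^2 = 153/2

Parseval equates the L^2 energy of f (normalised by 1/(2π)) with the ℓ^2 sum of its Fourier coefficients: (1/(2π)) ∫_0^{2π} |f|^2 = Σ |c_n|^2.
Compute the left side: (1/(2π)) [∫_0^π 3^2 dx + ∫_π^{2π} 12^2 dx] = (1/(2π)) · (9π + 144π) = (9 + 144)/2 = 153/2.
So Σ_{n ∈ Z} |c_n|^2 = 153/2.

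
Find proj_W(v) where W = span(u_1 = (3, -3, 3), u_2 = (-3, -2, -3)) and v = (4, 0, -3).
proj_W(v) = (1/2, 0, 1/2)

Set up U = [u_1 | ... | u_2] ∈ R^(3×2). The projector onto W = col(U) is P = U (U^T U)^(-1) U^T.
Compute U^T U =
  [27, -12]
  [-12, 22],
and U^T v = (3, -3).
Solve U^T U · c = U^T v for the coefficients: c = (1/15, -1/10). The projection is proj_W(v) = U c.
Check: (v - proj_W(v)) · u_1 = 0  (should be 0).
Check: (v - proj_W(v)) · u_2 = 0  (should be 0).
Result: proj_W(v) = (1/2, 0, 1/2).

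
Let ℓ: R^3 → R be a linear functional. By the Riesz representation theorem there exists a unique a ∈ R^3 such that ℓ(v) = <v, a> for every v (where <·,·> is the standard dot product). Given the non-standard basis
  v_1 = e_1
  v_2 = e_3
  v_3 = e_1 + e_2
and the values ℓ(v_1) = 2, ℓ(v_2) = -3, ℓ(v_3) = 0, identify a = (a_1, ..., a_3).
a = (2, -2, -3)

Write a = (a_1, ..., a_3) in the standard basis. For each basis vector v_i, ℓ(v_i) = <v_i, a> is a linear equation in the a_j's. Collect the n equations into a matrix system V a = ℓ, where row i of V is v_i (expressed in the standard basis). Since V is invertible (lower-triangular with 1s on the diagonal, up to permutation), solve by back-substitution:
  V =
[[1, 0, 0],
 [0, 0, 1],
 [1, 1, 0]]
  V a = (2, -3, 0)
Solving gives a = (2, -2, -3).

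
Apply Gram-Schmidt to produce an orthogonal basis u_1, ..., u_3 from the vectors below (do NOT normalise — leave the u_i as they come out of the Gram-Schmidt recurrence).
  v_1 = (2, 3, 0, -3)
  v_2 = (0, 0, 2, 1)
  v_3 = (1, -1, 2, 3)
Orthogonal basis:
  u_1 = (2, 3, 0, -3)
  u_2 = (3/11, 9/22, 2, 13/22)
  u_3 = (159/101, -14/101, -46/101, 92/101)

Apply the Gram-Schmidt recurrence
  u_1 = v_1
  u_i = v_i − Σ_{j<i} ((v_i · u_j) / (u_j · u_j)) · u_j.

Step by step this gives:
  u_1 = (2, 3, 0, -3)
  u_2 = (3/11, 9/22, 2, 13/22)
  u_3 = (159/101, -14/101, -46/101, 92/101)

Orthogonality check:
  u_2 · u_1 = 0 (should be 0)
  u_3 · u_1 = 0 (should be 0)
  u_3 · u_2 = 0 (should be 0)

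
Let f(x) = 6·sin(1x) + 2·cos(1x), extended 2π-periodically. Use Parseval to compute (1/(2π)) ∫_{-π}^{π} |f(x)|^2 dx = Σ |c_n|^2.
Σ |c_n|^2 = 20

Expand |f|^2 and use orthogonality of {sin(nx), cos(mx)} on [-π, π]:
  ∫_{-π}^{π} sin(nx)^2 dx = π, ∫ cos(mx)^2 dx = π, and cross terms integrate to 0.
So ∫_{-π}^{π} f(x)^2 dx = 6^2 · π + 2^2 · π = (36 + 4)π.
Divide by 2π: (36 + 4)/2 = 20.
By Parseval, this equals Σ |c_n|^2.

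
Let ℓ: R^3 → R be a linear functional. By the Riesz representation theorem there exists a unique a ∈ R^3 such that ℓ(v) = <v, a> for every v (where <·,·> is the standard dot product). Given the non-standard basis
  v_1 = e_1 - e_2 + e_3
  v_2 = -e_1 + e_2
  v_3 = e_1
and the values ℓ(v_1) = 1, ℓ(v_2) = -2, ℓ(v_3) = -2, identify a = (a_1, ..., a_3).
a = (-2, -4, -1)

Write a = (a_1, ..., a_3) in the standard basis. For each basis vector v_i, ℓ(v_i) = <v_i, a> is a linear equation in the a_j's. Collect the n equations into a matrix system V a = ℓ, where row i of V is v_i (expressed in the standard basis). Since V is invertible (lower-triangular with 1s on the diagonal, up to permutation), solve by back-substitution:
  V =
[[1, -1, 1],
 [-1, 1, 0],
 [1, 0, 0]]
  V a = (1, -2, -2)
Solving gives a = (-2, -4, -1).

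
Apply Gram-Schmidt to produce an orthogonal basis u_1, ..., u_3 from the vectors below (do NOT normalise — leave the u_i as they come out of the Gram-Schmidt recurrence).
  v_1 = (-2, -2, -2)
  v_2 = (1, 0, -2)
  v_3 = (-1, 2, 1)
Orthogonal basis:
  u_1 = (-2, -2, -2)
  u_2 = (4/3, 1/3, -5/3)
  u_3 = (-1, 3/2, -1/2)

Apply the Gram-Schmidt recurrence
  u_1 = v_1
  u_i = v_i − Σ_{j<i} ((v_i · u_j) / (u_j · u_j)) · u_j.

Step by step this gives:
  u_1 = (-2, -2, -2)
  u_2 = (4/3, 1/3, -5/3)
  u_3 = (-1, 3/2, -1/2)

Orthogonality check:
  u_2 · u_1 = 0 (should be 0)
  u_3 · u_1 = 0 (should be 0)
  u_3 · u_2 = 0 (should be 0)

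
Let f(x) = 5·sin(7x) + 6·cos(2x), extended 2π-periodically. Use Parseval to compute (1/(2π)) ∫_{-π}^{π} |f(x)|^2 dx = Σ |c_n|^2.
Σ |c_n|^2 = 61/2

Expand |f|^2 and use orthogonality of {sin(nx), cos(mx)} on [-π, π]:
  ∫_{-π}^{π} sin(nx)^2 dx = π, ∫ cos(mx)^2 dx = π, and cross terms integrate to 0.
So ∫_{-π}^{π} f(x)^2 dx = 5^2 · π + 6^2 · π = (25 + 36)π.
Divide by 2π: (25 + 36)/2 = 61/2.
By Parseval, this equals Σ |c_n|^2.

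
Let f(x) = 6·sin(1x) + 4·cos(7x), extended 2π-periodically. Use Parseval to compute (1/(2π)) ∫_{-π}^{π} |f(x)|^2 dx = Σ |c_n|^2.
Σ |c_n|^2 = 26

Expand |f|^2 and use orthogonality of {sin(nx), cos(mx)} on [-π, π]:
  ∫_{-π}^{π} sin(nx)^2 dx = π, ∫ cos(mx)^2 dx = π, and cross terms integrate to 0.
So ∫_{-π}^{π} f(x)^2 dx = 6^2 · π + 4^2 · π = (36 + 16)π.
Divide by 2π: (36 + 16)/2 = 26.
By Parseval, this equals Σ |c_n|^2.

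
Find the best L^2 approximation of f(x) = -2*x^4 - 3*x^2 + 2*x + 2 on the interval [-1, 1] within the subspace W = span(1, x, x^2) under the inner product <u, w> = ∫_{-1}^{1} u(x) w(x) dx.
g(x) = -33*x^2/7 + 2*x + 76/35

The best approximation g ∈ W is the orthogonal projection of f onto W. Writing g = a_0 + a_1 x + a_2 x^2, the coefficients solve the normal equations G · a = b where
  G_{ij} = <φ_i, φ_j> and b_i = <f, φ_i>, with φ_0 = 1, φ_1 = x, φ_2 = x^2.
G =
  [2, 0, 2/3]
  [0, 2/3, 0]
  [2/3, 0, 2/5],
b = (6/5, 4/3, -46/105).
Solving gives a_0 = 76/35, a_1 = 2, a_2 = -33/7, so
  g(x) = -33*x^2/7 + 2*x + 76/35.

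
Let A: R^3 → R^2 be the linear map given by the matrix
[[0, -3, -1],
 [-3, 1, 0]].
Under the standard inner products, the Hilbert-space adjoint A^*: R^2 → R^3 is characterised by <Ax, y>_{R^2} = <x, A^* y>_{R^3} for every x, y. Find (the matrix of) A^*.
A^* = A^T =
[[0, -3],
 [-3, 1],
 [-1, 0]]

For real matrices with standard dot products, the defining identity <Ax, y> = <x, A^* y> gives (Ax)^T y = x^T (A^*) y, i.e. x^T A^T y = x^T (A^*) y. Since this holds for all x, y, we must have A^* = A^T. Therefore
A^* =
[[0, -3],
 [-3, 1],
 [-1, 0]].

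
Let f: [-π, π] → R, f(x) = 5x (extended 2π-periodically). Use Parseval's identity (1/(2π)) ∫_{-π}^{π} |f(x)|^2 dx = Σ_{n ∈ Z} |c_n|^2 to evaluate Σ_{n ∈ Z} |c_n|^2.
Σ |c_n|^2 = 25π^2/3

Expand and integrate term by term over [-π, π]:
  ∫ (5x)^2 dx = 25·(2π^3/3); ∫ 2·5·(0)·x dx = 0 (odd integrand); ∫ 0^2 dx = 0·2π.
So (1/(2π)) ∫_{-π}^{π} (5x)^2 dx = 25π^2/3 + 0 = 25π^2/3.
Parseval ⇒ Σ |c_n|^2 = 25π^2/3.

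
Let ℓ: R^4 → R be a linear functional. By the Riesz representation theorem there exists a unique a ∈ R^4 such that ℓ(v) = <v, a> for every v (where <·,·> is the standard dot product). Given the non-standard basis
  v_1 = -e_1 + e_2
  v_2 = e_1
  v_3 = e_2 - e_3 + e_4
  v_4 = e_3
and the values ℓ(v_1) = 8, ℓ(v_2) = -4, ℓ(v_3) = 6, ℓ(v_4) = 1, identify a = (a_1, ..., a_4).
a = (-4, 4, 1, 3)

Write a = (a_1, ..., a_4) in the standard basis. For each basis vector v_i, ℓ(v_i) = <v_i, a> is a linear equation in the a_j's. Collect the n equations into a matrix system V a = ℓ, where row i of V is v_i (expressed in the standard basis). Since V is invertible (lower-triangular with 1s on the diagonal, up to permutation), solve by back-substitution:
  V =
[[-1, 1, 0, 0],
 [1, 0, 0, 0],
 [0, 1, -1, 1],
 [0, 0, 1, 0]]
  V a = (8, -4, 6, 1)
Solving gives a = (-4, 4, 1, 3).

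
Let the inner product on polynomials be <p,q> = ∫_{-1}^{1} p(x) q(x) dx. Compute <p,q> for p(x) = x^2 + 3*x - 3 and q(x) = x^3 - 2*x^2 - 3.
<p,q> = 102/5

Expand the product: p(x)·q(x) = x^5 + x^4 - 9*x^3 + 3*x^2 - 9*x + 9.
∫_{-1}^{1} of each monomial x^k gives [2/(k+1) if k even, 0 if k odd]. Integrating term-by-term (or equivalently evaluating the antiderivative F(x) = x^6/6 + x^5/5 - 9*x^4/4 + x^3 - 9*x^2/2 + 9*x at the endpoints):
  F(1) − F(−1) = 217/60 − (-1007/60) = 102/5.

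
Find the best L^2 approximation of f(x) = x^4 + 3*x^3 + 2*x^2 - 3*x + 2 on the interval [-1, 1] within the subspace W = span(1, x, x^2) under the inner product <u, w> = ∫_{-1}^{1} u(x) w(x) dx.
g(x) = 20*x^2/7 - 6*x/5 + 67/35

The best approximation g ∈ W is the orthogonal projection of f onto W. Writing g = a_0 + a_1 x + a_2 x^2, the coefficients solve the normal equations G · a = b where
  G_{ij} = <φ_i, φ_j> and b_i = <f, φ_i>, with φ_0 = 1, φ_1 = x, φ_2 = x^2.
G =
  [2, 0, 2/3]
  [0, 2/3, 0]
  [2/3, 0, 2/5],
b = (86/15, -4/5, 254/105).
Solving gives a_0 = 67/35, a_1 = -6/5, a_2 = 20/7, so
  g(x) = 20*x^2/7 - 6*x/5 + 67/35.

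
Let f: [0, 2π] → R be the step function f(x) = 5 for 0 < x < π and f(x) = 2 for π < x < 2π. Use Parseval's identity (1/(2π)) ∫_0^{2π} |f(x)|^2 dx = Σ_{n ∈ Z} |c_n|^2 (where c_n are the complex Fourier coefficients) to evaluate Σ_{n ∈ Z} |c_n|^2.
Σ |c_n|^2 = 29/2

Parseval equates the L^2 energy of f (normalised by 1/(2π)) with the ℓ^2 sum of its Fourier coefficients: (1/(2π)) ∫_0^{2π} |f|^2 = Σ |c_n|^2.
Compute the left side: (1/(2π)) [∫_0^π 5^2 dx + ∫_π^{2π} 2^2 dx] = (1/(2π)) · (25π + 4π) = (25 + 4)/2 = 29/2.
So Σ_{n ∈ Z} |c_n|^2 = 29/2.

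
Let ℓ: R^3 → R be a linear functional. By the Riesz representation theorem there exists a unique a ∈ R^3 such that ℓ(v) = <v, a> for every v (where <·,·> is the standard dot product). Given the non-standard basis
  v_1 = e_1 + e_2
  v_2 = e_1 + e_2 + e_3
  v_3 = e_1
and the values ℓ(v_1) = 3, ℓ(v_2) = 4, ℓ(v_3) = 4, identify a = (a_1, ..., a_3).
a = (4, -1, 1)

Write a = (a_1, ..., a_3) in the standard basis. For each basis vector v_i, ℓ(v_i) = <v_i, a> is a linear equation in the a_j's. Collect the n equations into a matrix system V a = ℓ, where row i of V is v_i (expressed in the standard basis). Since V is invertible (lower-triangular with 1s on the diagonal, up to permutation), solve by back-substitution:
  V =
[[1, 1, 0],
 [1, 1, 1],
 [1, 0, 0]]
  V a = (3, 4, 4)
Solving gives a = (4, -1, 1).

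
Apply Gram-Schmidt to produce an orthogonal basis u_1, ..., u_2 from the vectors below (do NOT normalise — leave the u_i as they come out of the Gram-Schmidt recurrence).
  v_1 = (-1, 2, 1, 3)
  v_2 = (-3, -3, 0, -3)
Orthogonal basis:
  u_1 = (-1, 2, 1, 3)
  u_2 = (-19/5, -7/5, 4/5, -3/5)

Apply the Gram-Schmidt recurrence
  u_1 = v_1
  u_i = v_i − Σ_{j<i} ((v_i · u_j) / (u_j · u_j)) · u_j.

Step by step this gives:
  u_1 = (-1, 2, 1, 3)
  u_2 = (-19/5, -7/5, 4/5, -3/5)

Orthogonality check:
  u_2 · u_1 = 0 (should be 0)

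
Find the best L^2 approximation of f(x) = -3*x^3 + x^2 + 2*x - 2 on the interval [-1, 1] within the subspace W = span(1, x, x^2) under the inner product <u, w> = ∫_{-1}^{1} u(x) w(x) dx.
g(x) = x^2 + x/5 - 2

The best approximation g ∈ W is the orthogonal projection of f onto W. Writing g = a_0 + a_1 x + a_2 x^2, the coefficients solve the normal equations G · a = b where
  G_{ij} = <φ_i, φ_j> and b_i = <f, φ_i>, with φ_0 = 1, φ_1 = x, φ_2 = x^2.
G =
  [2, 0, 2/3]
  [0, 2/3, 0]
  [2/3, 0, 2/5],
b = (-10/3, 2/15, -14/15).
Solving gives a_0 = -2, a_1 = 1/5, a_2 = 1, so
  g(x) = x^2 + x/5 - 2.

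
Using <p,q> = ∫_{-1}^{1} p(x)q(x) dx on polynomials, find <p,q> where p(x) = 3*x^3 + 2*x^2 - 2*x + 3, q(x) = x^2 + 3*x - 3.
<p,q> = -98/5

Expand the product: p(x)·q(x) = 3*x^5 + 11*x^4 - 5*x^3 - 9*x^2 + 15*x - 9.
∫_{-1}^{1} of each monomial x^k gives [2/(k+1) if k even, 0 if k odd]. Integrating term-by-term (or equivalently evaluating the antiderivative F(x) = x^6/2 + 11*x^5/5 - 5*x^4/4 - 3*x^3 + 15*x^2/2 - 9*x at the endpoints):
  F(1) − F(−1) = -61/20 − (331/20) = -98/5.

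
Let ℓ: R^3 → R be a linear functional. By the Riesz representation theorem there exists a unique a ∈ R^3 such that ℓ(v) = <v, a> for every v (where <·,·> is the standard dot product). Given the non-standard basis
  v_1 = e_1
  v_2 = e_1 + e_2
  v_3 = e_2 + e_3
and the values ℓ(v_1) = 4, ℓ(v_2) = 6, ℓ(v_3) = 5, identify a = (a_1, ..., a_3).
a = (4, 2, 3)

Write a = (a_1, ..., a_3) in the standard basis. For each basis vector v_i, ℓ(v_i) = <v_i, a> is a linear equation in the a_j's. Collect the n equations into a matrix system V a = ℓ, where row i of V is v_i (expressed in the standard basis). Since V is invertible (lower-triangular with 1s on the diagonal, up to permutation), solve by back-substitution:
  V =
[[1, 0, 0],
 [1, 1, 0],
 [0, 1, 1]]
  V a = (4, 6, 5)
Solving gives a = (4, 2, 3).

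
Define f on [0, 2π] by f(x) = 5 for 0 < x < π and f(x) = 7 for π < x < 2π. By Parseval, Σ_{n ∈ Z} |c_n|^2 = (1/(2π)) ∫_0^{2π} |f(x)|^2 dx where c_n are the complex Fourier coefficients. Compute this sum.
Σ |c_n|^2 = 37

Parseval equates the L^2 energy of f (normalised by 1/(2π)) with the ℓ^2 sum of its Fourier coefficients: (1/(2π)) ∫_0^{2π} |f|^2 = Σ |c_n|^2.
Compute the left side: (1/(2π)) [∫_0^π 5^2 dx + ∫_π^{2π} 7^2 dx] = (1/(2π)) · (25π + 49π) = (25 + 49)/2 = 37.
So Σ_{n ∈ Z} |c_n|^2 = 37.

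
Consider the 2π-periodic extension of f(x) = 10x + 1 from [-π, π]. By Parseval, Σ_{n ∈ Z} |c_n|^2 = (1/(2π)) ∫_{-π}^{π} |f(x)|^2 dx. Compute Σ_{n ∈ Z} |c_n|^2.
Σ |c_n|^2 = 100π^2/3 + 1

Expand and integrate term by term over [-π, π]:
  ∫ (10x)^2 dx = 100·(2π^3/3); ∫ 2·10·(1)·x dx = 0 (odd integrand); ∫ 1^2 dx = 1·2π.
So (1/(2π)) ∫_{-π}^{π} (10x + 1)^2 dx = 100π^2/3 + 1 = 100π^2/3 + 1.
Parseval ⇒ Σ |c_n|^2 = 100π^2/3 + 1.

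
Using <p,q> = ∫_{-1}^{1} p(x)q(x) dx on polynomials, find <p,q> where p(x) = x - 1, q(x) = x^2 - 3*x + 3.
<p,q> = -26/3

Expand the product: p(x)·q(x) = x^3 - 4*x^2 + 6*x - 3.
∫_{-1}^{1} of each monomial x^k gives [2/(k+1) if k even, 0 if k odd]. Integrating term-by-term (or equivalently evaluating the antiderivative F(x) = x^4/4 - 4*x^3/3 + 3*x^2 - 3*x at the endpoints):
  F(1) − F(−1) = -13/12 − (91/12) = -26/3.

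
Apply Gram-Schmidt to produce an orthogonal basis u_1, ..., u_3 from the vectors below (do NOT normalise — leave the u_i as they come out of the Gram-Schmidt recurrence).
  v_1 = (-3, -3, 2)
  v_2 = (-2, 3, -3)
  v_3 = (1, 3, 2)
Orthogonal basis:
  u_1 = (-3, -3, 2)
  u_2 = (-71/22, 39/22, -24/11)
  u_3 = (-198/403, 66/31, 990/403)

Apply the Gram-Schmidt recurrence
  u_1 = v_1
  u_i = v_i − Σ_{j<i} ((v_i · u_j) / (u_j · u_j)) · u_j.

Step by step this gives:
  u_1 = (-3, -3, 2)
  u_2 = (-71/22, 39/22, -24/11)
  u_3 = (-198/403, 66/31, 990/403)

Orthogonality check:
  u_2 · u_1 = 0 (should be 0)
  u_3 · u_1 = 0 (should be 0)
  u_3 · u_2 = 0 (should be 0)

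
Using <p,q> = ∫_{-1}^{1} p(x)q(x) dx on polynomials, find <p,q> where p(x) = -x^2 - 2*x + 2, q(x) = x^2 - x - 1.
<p,q> = -16/15

Expand the product: p(x)·q(x) = -x^4 - x^3 + 5*x^2 - 2.
∫_{-1}^{1} of each monomial x^k gives [2/(k+1) if k even, 0 if k odd]. Integrating term-by-term (or equivalently evaluating the antiderivative F(x) = -x^5/5 - x^4/4 + 5*x^3/3 - 2*x at the endpoints):
  F(1) − F(−1) = -47/60 − (17/60) = -16/15.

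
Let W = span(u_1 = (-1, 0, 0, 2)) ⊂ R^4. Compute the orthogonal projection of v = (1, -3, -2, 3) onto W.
proj_W(v) = (-1, 0, 0, 2)

Set up U = [u_1 | ... | u_1] ∈ R^(4×1). The projector onto W = col(U) is P = U (U^T U)^(-1) U^T.
Compute U^T U =
  [5],
and U^T v = (5).
Solve U^T U · c = U^T v for the coefficients: c = (1). The projection is proj_W(v) = U c.
Check: (v - proj_W(v)) · u_1 = 0  (should be 0).
Result: proj_W(v) = (-1, 0, 0, 2).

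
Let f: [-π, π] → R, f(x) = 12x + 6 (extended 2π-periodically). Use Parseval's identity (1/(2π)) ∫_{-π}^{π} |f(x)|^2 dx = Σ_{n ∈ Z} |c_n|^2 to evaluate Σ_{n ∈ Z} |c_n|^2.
Σ |c_n|^2 = 48π^2 + 36

Expand and integrate term by term over [-π, π]:
  ∫ (12x)^2 dx = 144·(2π^3/3); ∫ 2·12·(6)·x dx = 0 (odd integrand); ∫ 6^2 dx = 36·2π.
So (1/(2π)) ∫_{-π}^{π} (12x + 6)^2 dx = 144π^2/3 + 36 = 48π^2 + 36.
Parseval ⇒ Σ |c_n|^2 = 48π^2 + 36.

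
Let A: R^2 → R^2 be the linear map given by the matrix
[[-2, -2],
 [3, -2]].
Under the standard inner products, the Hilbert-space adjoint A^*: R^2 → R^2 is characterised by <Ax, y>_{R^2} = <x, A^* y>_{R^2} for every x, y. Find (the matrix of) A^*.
A^* = A^T =
[[-2, 3],
 [-2, -2]]

For real matrices with standard dot products, the defining identity <Ax, y> = <x, A^* y> gives (Ax)^T y = x^T (A^*) y, i.e. x^T A^T y = x^T (A^*) y. Since this holds for all x, y, we must have A^* = A^T. Therefore
A^* =
[[-2, 3],
 [-2, -2]].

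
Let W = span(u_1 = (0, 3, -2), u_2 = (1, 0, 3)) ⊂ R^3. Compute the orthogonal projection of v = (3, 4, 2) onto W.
proj_W(v) = (165/94, 201/47, 227/94)

Set up U = [u_1 | ... | u_2] ∈ R^(3×2). The projector onto W = col(U) is P = U (U^T U)^(-1) U^T.
Compute U^T U =
  [13, -6]
  [-6, 10],
and U^T v = (8, 9).
Solve U^T U · c = U^T v for the coefficients: c = (67/47, 165/94). The projection is proj_W(v) = U c.
Check: (v - proj_W(v)) · u_1 = 0  (should be 0).
Check: (v - proj_W(v)) · u_2 = 0  (should be 0).
Result: proj_W(v) = (165/94, 201/47, 227/94).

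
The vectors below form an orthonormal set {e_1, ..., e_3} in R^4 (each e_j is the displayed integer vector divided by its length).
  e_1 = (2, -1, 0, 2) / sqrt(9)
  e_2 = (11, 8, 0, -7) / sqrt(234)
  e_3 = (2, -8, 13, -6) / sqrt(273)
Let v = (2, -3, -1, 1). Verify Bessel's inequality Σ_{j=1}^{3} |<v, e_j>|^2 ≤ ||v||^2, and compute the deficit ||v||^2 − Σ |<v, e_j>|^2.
Σ |<v, e_j>|^2 = 135/14; ||v||^2 = 15; deficit = 75/14

Write each e_j = u_j / sqrt(<u_j, u_j>) where u_j is the displayed integer vector. Then <v, e_j> = <v, u_j> / sqrt(<u_j, u_j>), so |<v, e_j>|^2 = <v, u_j>^2 / <u_j, u_j>.
Coefficients: <v, e_1> = 9/sqrt(9), <v, e_2> = -9/sqrt(234), <v, e_3> = 9/sqrt(273).
Square and sum: Σ |<v, e_j>|^2 = 135/14.
Compute ||v||^2 = v·v = 15.
Deficit = 15 − 135/14 = 75/14 ≥ 0, confirming Bessel's inequality. (The deficit equals ||v − Σ <v,e_j> e_j||^2, the squared distance from v to span{e_j}.)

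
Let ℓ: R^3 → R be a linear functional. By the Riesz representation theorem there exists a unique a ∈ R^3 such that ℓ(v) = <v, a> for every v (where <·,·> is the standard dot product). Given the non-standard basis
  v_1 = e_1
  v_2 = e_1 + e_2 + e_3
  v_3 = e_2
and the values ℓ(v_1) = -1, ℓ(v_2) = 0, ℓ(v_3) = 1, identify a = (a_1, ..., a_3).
a = (-1, 1, 0)

Write a = (a_1, ..., a_3) in the standard basis. For each basis vector v_i, ℓ(v_i) = <v_i, a> is a linear equation in the a_j's. Collect the n equations into a matrix system V a = ℓ, where row i of V is v_i (expressed in the standard basis). Since V is invertible (lower-triangular with 1s on the diagonal, up to permutation), solve by back-substitution:
  V =
[[1, 0, 0],
 [1, 1, 1],
 [0, 1, 0]]
  V a = (-1, 0, 1)
Solving gives a = (-1, 1, 0).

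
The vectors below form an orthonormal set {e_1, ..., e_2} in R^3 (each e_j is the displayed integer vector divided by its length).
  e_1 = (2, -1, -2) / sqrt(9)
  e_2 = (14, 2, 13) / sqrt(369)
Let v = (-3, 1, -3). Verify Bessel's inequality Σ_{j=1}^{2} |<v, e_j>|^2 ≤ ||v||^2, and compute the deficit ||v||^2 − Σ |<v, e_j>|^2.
Σ |<v, e_j>|^2 = 698/41; ||v||^2 = 19; deficit = 81/41

Write each e_j = u_j / sqrt(<u_j, u_j>) where u_j is the displayed integer vector. Then <v, e_j> = <v, u_j> / sqrt(<u_j, u_j>), so |<v, e_j>|^2 = <v, u_j>^2 / <u_j, u_j>.
Coefficients: <v, e_1> = -1/sqrt(9), <v, e_2> = -79/sqrt(369).
Square and sum: Σ |<v, e_j>|^2 = 698/41.
Compute ||v||^2 = v·v = 19.
Deficit = 19 − 698/41 = 81/41 ≥ 0, confirming Bessel's inequality. (The deficit equals ||v − Σ <v,e_j> e_j||^2, the squared distance from v to span{e_j}.)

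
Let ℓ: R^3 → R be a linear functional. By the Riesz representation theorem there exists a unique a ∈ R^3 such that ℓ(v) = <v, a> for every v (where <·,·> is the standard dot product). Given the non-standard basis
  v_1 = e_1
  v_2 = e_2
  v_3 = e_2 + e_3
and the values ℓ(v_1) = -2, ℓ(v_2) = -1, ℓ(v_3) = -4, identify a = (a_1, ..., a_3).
a = (-2, -1, -3)

Write a = (a_1, ..., a_3) in the standard basis. For each basis vector v_i, ℓ(v_i) = <v_i, a> is a linear equation in the a_j's. Collect the n equations into a matrix system V a = ℓ, where row i of V is v_i (expressed in the standard basis). Since V is invertible (lower-triangular with 1s on the diagonal, up to permutation), solve by back-substitution:
  V =
[[1, 0, 0],
 [0, 1, 0],
 [0, 1, 1]]
  V a = (-2, -1, -4)
Solving gives a = (-2, -1, -3).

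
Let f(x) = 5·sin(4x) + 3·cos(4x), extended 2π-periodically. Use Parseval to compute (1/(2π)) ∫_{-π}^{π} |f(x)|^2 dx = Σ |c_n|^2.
Σ |c_n|^2 = 17

Expand |f|^2 and use orthogonality of {sin(nx), cos(mx)} on [-π, π]:
  ∫_{-π}^{π} sin(nx)^2 dx = π, ∫ cos(mx)^2 dx = π, and cross terms integrate to 0.
So ∫_{-π}^{π} f(x)^2 dx = 5^2 · π + 3^2 · π = (25 + 9)π.
Divide by 2π: (25 + 9)/2 = 17.
By Parseval, this equals Σ |c_n|^2.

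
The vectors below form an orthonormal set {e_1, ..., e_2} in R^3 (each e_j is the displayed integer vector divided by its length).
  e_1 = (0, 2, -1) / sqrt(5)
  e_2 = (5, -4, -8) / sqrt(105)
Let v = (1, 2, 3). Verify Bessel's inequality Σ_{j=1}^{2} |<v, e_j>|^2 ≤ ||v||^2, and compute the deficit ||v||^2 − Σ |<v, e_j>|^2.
Σ |<v, e_j>|^2 = 50/7; ||v||^2 = 14; deficit = 48/7

Write each e_j = u_j / sqrt(<u_j, u_j>) where u_j is the displayed integer vector. Then <v, e_j> = <v, u_j> / sqrt(<u_j, u_j>), so |<v, e_j>|^2 = <v, u_j>^2 / <u_j, u_j>.
Coefficients: <v, e_1> = 1/sqrt(5), <v, e_2> = -27/sqrt(105).
Square and sum: Σ |<v, e_j>|^2 = 50/7.
Compute ||v||^2 = v·v = 14.
Deficit = 14 − 50/7 = 48/7 ≥ 0, confirming Bessel's inequality. (The deficit equals ||v − Σ <v,e_j> e_j||^2, the squared distance from v to span{e_j}.)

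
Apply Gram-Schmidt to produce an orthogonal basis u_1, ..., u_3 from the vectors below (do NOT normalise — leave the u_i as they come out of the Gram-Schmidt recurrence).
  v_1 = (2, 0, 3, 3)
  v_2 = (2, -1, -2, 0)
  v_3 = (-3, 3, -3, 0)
Orthogonal basis:
  u_1 = (2, 0, 3, 3)
  u_2 = (24/11, -1, -19/11, 3/11)
  u_3 = (-54/97, 243/97, -351/194, 423/194)

Apply the Gram-Schmidt recurrence
  u_1 = v_1
  u_i = v_i − Σ_{j<i} ((v_i · u_j) / (u_j · u_j)) · u_j.

Step by step this gives:
  u_1 = (2, 0, 3, 3)
  u_2 = (24/11, -1, -19/11, 3/11)
  u_3 = (-54/97, 243/97, -351/194, 423/194)

Orthogonality check:
  u_2 · u_1 = 0 (should be 0)
  u_3 · u_1 = 0 (should be 0)
  u_3 · u_2 = 0 (should be 0)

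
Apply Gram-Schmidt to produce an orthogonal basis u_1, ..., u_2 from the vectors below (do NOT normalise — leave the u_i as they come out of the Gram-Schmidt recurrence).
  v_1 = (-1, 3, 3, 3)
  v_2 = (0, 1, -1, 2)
Orthogonal basis:
  u_1 = (-1, 3, 3, 3)
  u_2 = (3/14, 5/14, -23/14, 19/14)

Apply the Gram-Schmidt recurrence
  u_1 = v_1
  u_i = v_i − Σ_{j<i} ((v_i · u_j) / (u_j · u_j)) · u_j.

Step by step this gives:
  u_1 = (-1, 3, 3, 3)
  u_2 = (3/14, 5/14, -23/14, 19/14)

Orthogonality check:
  u_2 · u_1 = 0 (should be 0)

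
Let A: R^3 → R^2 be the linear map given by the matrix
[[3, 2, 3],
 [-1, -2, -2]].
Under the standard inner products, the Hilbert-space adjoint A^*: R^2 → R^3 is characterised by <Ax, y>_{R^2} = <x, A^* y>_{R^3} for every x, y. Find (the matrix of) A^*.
A^* = A^T =
[[3, -1],
 [2, -2],
 [3, -2]]

For real matrices with standard dot products, the defining identity <Ax, y> = <x, A^* y> gives (Ax)^T y = x^T (A^*) y, i.e. x^T A^T y = x^T (A^*) y. Since this holds for all x, y, we must have A^* = A^T. Therefore
A^* =
[[3, -1],
 [2, -2],
 [3, -2]].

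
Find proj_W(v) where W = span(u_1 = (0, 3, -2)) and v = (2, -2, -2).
proj_W(v) = (0, -6/13, 4/13)

Set up U = [u_1 | ... | u_1] ∈ R^(3×1). The projector onto W = col(U) is P = U (U^T U)^(-1) U^T.
Compute U^T U =
  [13],
and U^T v = (-2).
Solve U^T U · c = U^T v for the coefficients: c = (-2/13). The projection is proj_W(v) = U c.
Check: (v - proj_W(v)) · u_1 = 0  (should be 0).
Result: proj_W(v) = (0, -6/13, 4/13).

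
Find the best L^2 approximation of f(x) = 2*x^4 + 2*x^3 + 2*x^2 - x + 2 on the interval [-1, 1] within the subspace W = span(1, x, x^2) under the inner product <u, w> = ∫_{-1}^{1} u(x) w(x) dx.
g(x) = 26*x^2/7 + x/5 + 64/35

The best approximation g ∈ W is the orthogonal projection of f onto W. Writing g = a_0 + a_1 x + a_2 x^2, the coefficients solve the normal equations G · a = b where
  G_{ij} = <φ_i, φ_j> and b_i = <f, φ_i>, with φ_0 = 1, φ_1 = x, φ_2 = x^2.
G =
  [2, 0, 2/3]
  [0, 2/3, 0]
  [2/3, 0, 2/5],
b = (92/15, 2/15, 284/105).
Solving gives a_0 = 64/35, a_1 = 1/5, a_2 = 26/7, so
  g(x) = 26*x^2/7 + x/5 + 64/35.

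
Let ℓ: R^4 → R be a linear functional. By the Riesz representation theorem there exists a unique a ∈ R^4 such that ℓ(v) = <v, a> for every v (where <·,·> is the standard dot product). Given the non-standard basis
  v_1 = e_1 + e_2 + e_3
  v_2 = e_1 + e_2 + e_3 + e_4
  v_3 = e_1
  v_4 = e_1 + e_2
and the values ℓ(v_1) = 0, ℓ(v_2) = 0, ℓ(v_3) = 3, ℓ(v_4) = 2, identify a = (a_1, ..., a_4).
a = (3, -1, -2, 0)

Write a = (a_1, ..., a_4) in the standard basis. For each basis vector v_i, ℓ(v_i) = <v_i, a> is a linear equation in the a_j's. Collect the n equations into a matrix system V a = ℓ, where row i of V is v_i (expressed in the standard basis). Since V is invertible (lower-triangular with 1s on the diagonal, up to permutation), solve by back-substitution:
  V =
[[1, 1, 1, 0],
 [1, 1, 1, 1],
 [1, 0, 0, 0],
 [1, 1, 0, 0]]
  V a = (0, 0, 3, 2)
Solving gives a = (3, -1, -2, 0).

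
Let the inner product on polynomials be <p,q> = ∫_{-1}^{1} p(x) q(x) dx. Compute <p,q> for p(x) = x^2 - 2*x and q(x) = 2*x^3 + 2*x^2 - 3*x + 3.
<p,q> = 26/5

Expand the product: p(x)·q(x) = 2*x^5 - 2*x^4 - 7*x^3 + 9*x^2 - 6*x.
∫_{-1}^{1} of each monomial x^k gives [2/(k+1) if k even, 0 if k odd]. Integrating term-by-term (or equivalently evaluating the antiderivative F(x) = x^6/3 - 2*x^5/5 - 7*x^4/4 + 3*x^3 - 3*x^2 at the endpoints):
  F(1) − F(−1) = -109/60 − (-421/60) = 26/5.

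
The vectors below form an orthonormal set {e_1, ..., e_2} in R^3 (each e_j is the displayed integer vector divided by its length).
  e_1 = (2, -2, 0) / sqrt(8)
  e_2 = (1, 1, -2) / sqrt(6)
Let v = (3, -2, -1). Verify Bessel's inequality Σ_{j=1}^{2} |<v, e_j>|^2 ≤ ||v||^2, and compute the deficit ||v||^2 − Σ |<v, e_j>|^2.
Σ |<v, e_j>|^2 = 14; ||v||^2 = 14; deficit = 0

Write each e_j = u_j / sqrt(<u_j, u_j>) where u_j is the displayed integer vector. Then <v, e_j> = <v, u_j> / sqrt(<u_j, u_j>), so |<v, e_j>|^2 = <v, u_j>^2 / <u_j, u_j>.
Coefficients: <v, e_1> = 10/sqrt(8), <v, e_2> = 3/sqrt(6).
Square and sum: Σ |<v, e_j>|^2 = 14.
Compute ||v||^2 = v·v = 14.
Deficit = 14 − 14 = 0 ≥ 0, confirming Bessel's inequality. (The deficit equals ||v − Σ <v,e_j> e_j||^2, the squared distance from v to span{e_j}.)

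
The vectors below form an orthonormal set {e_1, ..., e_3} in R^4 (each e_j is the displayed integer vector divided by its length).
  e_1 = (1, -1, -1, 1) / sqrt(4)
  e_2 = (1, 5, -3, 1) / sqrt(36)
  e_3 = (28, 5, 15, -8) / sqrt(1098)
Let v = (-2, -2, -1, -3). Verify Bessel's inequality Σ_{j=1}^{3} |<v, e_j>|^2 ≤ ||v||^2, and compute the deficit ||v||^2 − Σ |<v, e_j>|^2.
Σ |<v, e_j>|^2 = 971/122; ||v||^2 = 18; deficit = 1225/122

Write each e_j = u_j / sqrt(<u_j, u_j>) where u_j is the displayed integer vector. Then <v, e_j> = <v, u_j> / sqrt(<u_j, u_j>), so |<v, e_j>|^2 = <v, u_j>^2 / <u_j, u_j>.
Coefficients: <v, e_1> = -2/sqrt(4), <v, e_2> = -12/sqrt(36), <v, e_3> = -57/sqrt(1098).
Square and sum: Σ |<v, e_j>|^2 = 971/122.
Compute ||v||^2 = v·v = 18.
Deficit = 18 − 971/122 = 1225/122 ≥ 0, confirming Bessel's inequality. (The deficit equals ||v − Σ <v,e_j> e_j||^2, the squared distance from v to span{e_j}.)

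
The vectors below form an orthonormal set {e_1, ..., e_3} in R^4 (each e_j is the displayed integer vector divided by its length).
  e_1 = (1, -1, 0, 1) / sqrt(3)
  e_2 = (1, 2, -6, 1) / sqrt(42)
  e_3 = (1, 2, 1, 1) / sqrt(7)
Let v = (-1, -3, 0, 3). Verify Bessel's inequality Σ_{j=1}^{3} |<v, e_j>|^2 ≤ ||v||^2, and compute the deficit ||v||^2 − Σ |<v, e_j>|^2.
Σ |<v, e_j>|^2 = 11; ||v||^2 = 19; deficit = 8

Write each e_j = u_j / sqrt(<u_j, u_j>) where u_j is the displayed integer vector. Then <v, e_j> = <v, u_j> / sqrt(<u_j, u_j>), so |<v, e_j>|^2 = <v, u_j>^2 / <u_j, u_j>.
Coefficients: <v, e_1> = 5/sqrt(3), <v, e_2> = -4/sqrt(42), <v, e_3> = -4/sqrt(7).
Square and sum: Σ |<v, e_j>|^2 = 11.
Compute ||v||^2 = v·v = 19.
Deficit = 19 − 11 = 8 ≥ 0, confirming Bessel's inequality. (The deficit equals ||v − Σ <v,e_j> e_j||^2, the squared distance from v to span{e_j}.)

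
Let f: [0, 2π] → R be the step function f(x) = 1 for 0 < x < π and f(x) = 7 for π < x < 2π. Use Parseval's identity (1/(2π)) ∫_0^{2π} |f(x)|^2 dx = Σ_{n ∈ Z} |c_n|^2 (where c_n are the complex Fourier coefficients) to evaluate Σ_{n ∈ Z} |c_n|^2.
Σ |c_n|^2 = 25

Parseval equates the L^2 energy of f (normalised by 1/(2π)) with the ℓ^2 sum of its Fourier coefficients: (1/(2π)) ∫_0^{2π} |f|^2 = Σ |c_n|^2.
Compute the left side: (1/(2π)) [∫_0^π 1^2 dx + ∫_π^{2π} 7^2 dx] = (1/(2π)) · (1π + 49π) = (1 + 49)/2 = 25.
So Σ_{n ∈ Z} |c_n|^2 = 25.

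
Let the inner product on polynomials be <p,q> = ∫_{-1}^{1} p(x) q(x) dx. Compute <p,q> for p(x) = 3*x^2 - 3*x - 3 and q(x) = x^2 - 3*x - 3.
<p,q> = 86/5

Expand the product: p(x)·q(x) = 3*x^4 - 12*x^3 - 3*x^2 + 18*x + 9.
∫_{-1}^{1} of each monomial x^k gives [2/(k+1) if k even, 0 if k odd]. Integrating term-by-term (or equivalently evaluating the antiderivative F(x) = 3*x^5/5 - 3*x^4 - x^3 + 9*x^2 + 9*x at the endpoints):
  F(1) − F(−1) = 73/5 − (-13/5) = 86/5.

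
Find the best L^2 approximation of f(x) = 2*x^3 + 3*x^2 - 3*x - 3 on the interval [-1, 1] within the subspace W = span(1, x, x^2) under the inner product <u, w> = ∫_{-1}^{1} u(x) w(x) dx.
g(x) = 3*x^2 - 9*x/5 - 3

The best approximation g ∈ W is the orthogonal projection of f onto W. Writing g = a_0 + a_1 x + a_2 x^2, the coefficients solve the normal equations G · a = b where
  G_{ij} = <φ_i, φ_j> and b_i = <f, φ_i>, with φ_0 = 1, φ_1 = x, φ_2 = x^2.
G =
  [2, 0, 2/3]
  [0, 2/3, 0]
  [2/3, 0, 2/5],
b = (-4, -6/5, -4/5).
Solving gives a_0 = -3, a_1 = -9/5, a_2 = 3, so
  g(x) = 3*x^2 - 9*x/5 - 3.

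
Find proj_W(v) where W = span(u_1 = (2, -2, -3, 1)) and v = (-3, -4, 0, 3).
proj_W(v) = (5/9, -5/9, -5/6, 5/18)

Set up U = [u_1 | ... | u_1] ∈ R^(4×1). The projector onto W = col(U) is P = U (U^T U)^(-1) U^T.
Compute U^T U =
  [18],
and U^T v = (5).
Solve U^T U · c = U^T v for the coefficients: c = (5/18). The projection is proj_W(v) = U c.
Check: (v - proj_W(v)) · u_1 = 0  (should be 0).
Result: proj_W(v) = (5/9, -5/9, -5/6, 5/18).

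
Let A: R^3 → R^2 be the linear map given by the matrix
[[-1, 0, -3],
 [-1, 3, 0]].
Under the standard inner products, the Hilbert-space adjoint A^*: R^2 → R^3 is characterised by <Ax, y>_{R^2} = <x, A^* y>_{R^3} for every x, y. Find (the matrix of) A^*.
A^* = A^T =
[[-1, -1],
 [0, 3],
 [-3, 0]]

For real matrices with standard dot products, the defining identity <Ax, y> = <x, A^* y> gives (Ax)^T y = x^T (A^*) y, i.e. x^T A^T y = x^T (A^*) y. Since this holds for all x, y, we must have A^* = A^T. Therefore
A^* =
[[-1, -1],
 [0, 3],
 [-3, 0]].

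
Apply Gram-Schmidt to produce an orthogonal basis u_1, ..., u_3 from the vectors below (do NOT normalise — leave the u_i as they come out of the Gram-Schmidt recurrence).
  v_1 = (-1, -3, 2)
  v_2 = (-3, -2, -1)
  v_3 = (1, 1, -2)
Orthogonal basis:
  u_1 = (-1, -3, 2)
  u_2 = (-5/2, -1/2, -2)
  u_3 = (2/3, -2/3, -2/3)

Apply the Gram-Schmidt recurrence
  u_1 = v_1
  u_i = v_i − Σ_{j<i} ((v_i · u_j) / (u_j · u_j)) · u_j.

Step by step this gives:
  u_1 = (-1, -3, 2)
  u_2 = (-5/2, -1/2, -2)
  u_3 = (2/3, -2/3, -2/3)

Orthogonality check:
  u_2 · u_1 = 0 (should be 0)
  u_3 · u_1 = 0 (should be 0)
  u_3 · u_2 = 0 (should be 0)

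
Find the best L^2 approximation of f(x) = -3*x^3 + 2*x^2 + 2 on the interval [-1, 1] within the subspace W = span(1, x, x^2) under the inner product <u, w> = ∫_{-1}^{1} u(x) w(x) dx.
g(x) = 2*x^2 - 9*x/5 + 2

The best approximation g ∈ W is the orthogonal projection of f onto W. Writing g = a_0 + a_1 x + a_2 x^2, the coefficients solve the normal equations G · a = b where
  G_{ij} = <φ_i, φ_j> and b_i = <f, φ_i>, with φ_0 = 1, φ_1 = x, φ_2 = x^2.
G =
  [2, 0, 2/3]
  [0, 2/3, 0]
  [2/3, 0, 2/5],
b = (16/3, -6/5, 32/15).
Solving gives a_0 = 2, a_1 = -9/5, a_2 = 2, so
  g(x) = 2*x^2 - 9*x/5 + 2.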